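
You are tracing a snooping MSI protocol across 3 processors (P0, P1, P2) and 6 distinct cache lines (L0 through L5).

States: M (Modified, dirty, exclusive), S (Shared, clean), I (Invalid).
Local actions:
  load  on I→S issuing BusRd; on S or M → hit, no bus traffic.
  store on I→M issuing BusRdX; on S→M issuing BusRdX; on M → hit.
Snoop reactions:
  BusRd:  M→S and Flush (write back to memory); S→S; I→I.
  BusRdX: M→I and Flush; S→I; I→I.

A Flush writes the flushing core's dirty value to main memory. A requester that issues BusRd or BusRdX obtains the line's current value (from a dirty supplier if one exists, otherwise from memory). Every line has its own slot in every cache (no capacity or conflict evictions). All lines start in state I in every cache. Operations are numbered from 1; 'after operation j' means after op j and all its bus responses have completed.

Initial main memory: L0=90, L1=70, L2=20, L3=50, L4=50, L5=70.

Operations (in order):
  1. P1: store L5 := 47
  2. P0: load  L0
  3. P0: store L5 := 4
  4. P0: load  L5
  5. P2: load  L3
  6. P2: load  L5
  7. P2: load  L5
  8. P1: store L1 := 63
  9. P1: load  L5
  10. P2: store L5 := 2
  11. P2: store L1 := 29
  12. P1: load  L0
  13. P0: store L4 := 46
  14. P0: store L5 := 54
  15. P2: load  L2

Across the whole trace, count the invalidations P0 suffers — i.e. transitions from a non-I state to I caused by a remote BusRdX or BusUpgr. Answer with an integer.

[1] P1: store L5 := 47 | P0:I, P1:M(47), P2:I | bus: BusRdX
[2] P0: load  L0 | P0:S(90), P1:I, P2:I | bus: BusRd
[3] P0: store L5 := 4 | P0:M(4), P1:I, P2:I | bus: BusRdX,Flush
[4] P0: load  L5 | P0:M(4), P1:I, P2:I | bus: none
[5] P2: load  L3 | P0:I, P1:I, P2:S(50) | bus: BusRd
[6] P2: load  L5 | P0:S(4), P1:I, P2:S(4) | bus: BusRd,Flush
[7] P2: load  L5 | P0:S(4), P1:I, P2:S(4) | bus: none
[8] P1: store L1 := 63 | P0:I, P1:M(63), P2:I | bus: BusRdX
[9] P1: load  L5 | P0:S(4), P1:S(4), P2:S(4) | bus: BusRd
[10] P2: store L5 := 2 | P0:I, P1:I, P2:M(2) | bus: BusRdX
[11] P2: store L1 := 29 | P0:I, P1:I, P2:M(29) | bus: BusRdX,Flush
[12] P1: load  L0 | P0:S(90), P1:S(90), P2:I | bus: BusRd
[13] P0: store L4 := 46 | P0:M(46), P1:I, P2:I | bus: BusRdX
[14] P0: store L5 := 54 | P0:M(54), P1:I, P2:I | bus: BusRdX,Flush
[15] P2: load  L2 | P0:I, P1:I, P2:S(20) | bus: BusRd

invalidations = 1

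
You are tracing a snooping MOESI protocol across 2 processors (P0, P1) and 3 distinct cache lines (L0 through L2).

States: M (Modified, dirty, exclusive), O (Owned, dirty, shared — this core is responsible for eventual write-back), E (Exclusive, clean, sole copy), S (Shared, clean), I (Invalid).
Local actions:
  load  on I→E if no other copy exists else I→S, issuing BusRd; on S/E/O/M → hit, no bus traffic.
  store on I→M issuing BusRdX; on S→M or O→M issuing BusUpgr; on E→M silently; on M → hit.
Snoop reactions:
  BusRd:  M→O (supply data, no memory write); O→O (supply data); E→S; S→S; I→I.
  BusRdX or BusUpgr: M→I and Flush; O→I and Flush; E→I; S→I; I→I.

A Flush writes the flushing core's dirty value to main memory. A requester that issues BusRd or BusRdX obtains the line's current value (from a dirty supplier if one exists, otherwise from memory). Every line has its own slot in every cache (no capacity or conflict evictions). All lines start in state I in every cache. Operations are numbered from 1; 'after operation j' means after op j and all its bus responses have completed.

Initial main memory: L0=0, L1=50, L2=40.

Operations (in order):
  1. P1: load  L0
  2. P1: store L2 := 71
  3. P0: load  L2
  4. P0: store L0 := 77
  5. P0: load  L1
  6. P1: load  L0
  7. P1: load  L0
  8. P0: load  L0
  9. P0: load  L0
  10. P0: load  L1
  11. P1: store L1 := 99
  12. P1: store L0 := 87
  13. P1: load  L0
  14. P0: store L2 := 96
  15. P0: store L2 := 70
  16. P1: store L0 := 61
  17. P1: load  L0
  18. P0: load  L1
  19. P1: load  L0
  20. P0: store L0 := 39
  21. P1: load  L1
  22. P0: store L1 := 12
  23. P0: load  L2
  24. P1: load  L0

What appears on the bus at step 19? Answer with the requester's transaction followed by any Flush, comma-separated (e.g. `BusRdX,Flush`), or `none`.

1. P1: load  L0  bus=[BusRd]  L0: P0=I P1=E  mem[L0]=0
2. P1: store L2 := 71  bus=[BusRdX]  L2: P0=I P1=M  mem[L2]=40
3. P0: load  L2  bus=[BusRd]  L2: P0=S P1=O  mem[L2]=40
4. P0: store L0 := 77  bus=[BusRdX]  L0: P0=M P1=I  mem[L0]=0
5. P0: load  L1  bus=[BusRd]  L1: P0=E P1=I  mem[L1]=50
6. P1: load  L0  bus=[BusRd]  L0: P0=O P1=S  mem[L0]=0
7. P1: load  L0  bus=[-]  L0: P0=O P1=S  mem[L0]=0
8. P0: load  L0  bus=[-]  L0: P0=O P1=S  mem[L0]=0
9. P0: load  L0  bus=[-]  L0: P0=O P1=S  mem[L0]=0
10. P0: load  L1  bus=[-]  L1: P0=E P1=I  mem[L1]=50
11. P1: store L1 := 99  bus=[BusRdX]  L1: P0=I P1=M  mem[L1]=50
12. P1: store L0 := 87  bus=[BusUpgr,Flush]  L0: P0=I P1=M  mem[L0]=77
13. P1: load  L0  bus=[-]  L0: P0=I P1=M  mem[L0]=77
14. P0: store L2 := 96  bus=[BusUpgr,Flush]  L2: P0=M P1=I  mem[L2]=71
15. P0: store L2 := 70  bus=[-]  L2: P0=M P1=I  mem[L2]=71
16. P1: store L0 := 61  bus=[-]  L0: P0=I P1=M  mem[L0]=77
17. P1: load  L0  bus=[-]  L0: P0=I P1=M  mem[L0]=77
18. P0: load  L1  bus=[BusRd]  L1: P0=S P1=O  mem[L1]=50
19. P1: load  L0  bus=[-]  L0: P0=I P1=M  mem[L0]=77
20. P0: store L0 := 39  bus=[BusRdX,Flush]  L0: P0=M P1=I  mem[L0]=61
21. P1: load  L1  bus=[-]  L1: P0=S P1=O  mem[L1]=50
22. P0: store L1 := 12  bus=[BusUpgr,Flush]  L1: P0=M P1=I  mem[L1]=99
23. P0: load  L2  bus=[-]  L2: P0=M P1=I  mem[L2]=71
24. P1: load  L0  bus=[BusRd]  L0: P0=O P1=S  mem[L0]=61

bus = none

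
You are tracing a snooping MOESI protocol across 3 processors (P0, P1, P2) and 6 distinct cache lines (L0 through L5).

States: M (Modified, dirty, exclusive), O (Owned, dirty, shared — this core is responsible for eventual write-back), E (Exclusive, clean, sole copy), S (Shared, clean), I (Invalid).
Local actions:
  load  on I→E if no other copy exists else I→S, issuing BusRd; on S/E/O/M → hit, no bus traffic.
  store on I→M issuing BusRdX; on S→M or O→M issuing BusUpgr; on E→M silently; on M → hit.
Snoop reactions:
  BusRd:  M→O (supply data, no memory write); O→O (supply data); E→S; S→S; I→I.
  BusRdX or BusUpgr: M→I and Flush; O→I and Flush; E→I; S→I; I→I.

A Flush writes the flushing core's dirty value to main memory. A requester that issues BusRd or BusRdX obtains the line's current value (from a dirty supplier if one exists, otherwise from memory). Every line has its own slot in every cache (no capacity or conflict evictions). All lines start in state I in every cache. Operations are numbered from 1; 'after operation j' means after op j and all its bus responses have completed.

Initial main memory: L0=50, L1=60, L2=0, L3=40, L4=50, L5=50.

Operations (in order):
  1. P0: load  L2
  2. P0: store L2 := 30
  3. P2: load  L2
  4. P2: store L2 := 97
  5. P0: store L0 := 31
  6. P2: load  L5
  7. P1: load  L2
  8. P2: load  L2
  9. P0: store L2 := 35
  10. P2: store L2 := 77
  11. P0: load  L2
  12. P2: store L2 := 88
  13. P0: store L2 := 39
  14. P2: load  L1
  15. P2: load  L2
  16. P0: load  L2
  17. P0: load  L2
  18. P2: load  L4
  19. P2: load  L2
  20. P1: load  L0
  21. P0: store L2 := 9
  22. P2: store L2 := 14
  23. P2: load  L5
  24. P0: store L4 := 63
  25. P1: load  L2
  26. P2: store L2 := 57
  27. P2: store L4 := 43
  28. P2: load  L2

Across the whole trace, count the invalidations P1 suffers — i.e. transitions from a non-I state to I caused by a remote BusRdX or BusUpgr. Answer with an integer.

1. P0: load  L2  bus=[BusRd]  L2: P0=E P1=I P2=I  mem[L2]=0
2. P0: store L2 := 30  bus=[-]  L2: P0=M P1=I P2=I  mem[L2]=0
3. P2: load  L2  bus=[BusRd]  L2: P0=O P1=I P2=S  mem[L2]=0
4. P2: store L2 := 97  bus=[BusUpgr,Flush]  L2: P0=I P1=I P2=M  mem[L2]=30
5. P0: store L0 := 31  bus=[BusRdX]  L0: P0=M P1=I P2=I  mem[L0]=50
6. P2: load  L5  bus=[BusRd]  L5: P0=I P1=I P2=E  mem[L5]=50
7. P1: load  L2  bus=[BusRd]  L2: P0=I P1=S P2=O  mem[L2]=30
8. P2: load  L2  bus=[-]  L2: P0=I P1=S P2=O  mem[L2]=30
9. P0: store L2 := 35  bus=[BusRdX,Flush]  L2: P0=M P1=I P2=I  mem[L2]=97
10. P2: store L2 := 77  bus=[BusRdX,Flush]  L2: P0=I P1=I P2=M  mem[L2]=35
11. P0: load  L2  bus=[BusRd]  L2: P0=S P1=I P2=O  mem[L2]=35
12. P2: store L2 := 88  bus=[BusUpgr]  L2: P0=I P1=I P2=M  mem[L2]=35
13. P0: store L2 := 39  bus=[BusRdX,Flush]  L2: P0=M P1=I P2=I  mem[L2]=88
14. P2: load  L1  bus=[BusRd]  L1: P0=I P1=I P2=E  mem[L1]=60
15. P2: load  L2  bus=[BusRd]  L2: P0=O P1=I P2=S  mem[L2]=88
16. P0: load  L2  bus=[-]  L2: P0=O P1=I P2=S  mem[L2]=88
17. P0: load  L2  bus=[-]  L2: P0=O P1=I P2=S  mem[L2]=88
18. P2: load  L4  bus=[BusRd]  L4: P0=I P1=I P2=E  mem[L4]=50
19. P2: load  L2  bus=[-]  L2: P0=O P1=I P2=S  mem[L2]=88
20. P1: load  L0  bus=[BusRd]  L0: P0=O P1=S P2=I  mem[L0]=50
21. P0: store L2 := 9  bus=[BusUpgr]  L2: P0=M P1=I P2=I  mem[L2]=88
22. P2: store L2 := 14  bus=[BusRdX,Flush]  L2: P0=I P1=I P2=M  mem[L2]=9
23. P2: load  L5  bus=[-]  L5: P0=I P1=I P2=E  mem[L5]=50
24. P0: store L4 := 63  bus=[BusRdX]  L4: P0=M P1=I P2=I  mem[L4]=50
25. P1: load  L2  bus=[BusRd]  L2: P0=I P1=S P2=O  mem[L2]=9
26. P2: store L2 := 57  bus=[BusUpgr]  L2: P0=I P1=I P2=M  mem[L2]=9
27. P2: store L4 := 43  bus=[BusRdX,Flush]  L4: P0=I P1=I P2=M  mem[L4]=63
28. P2: load  L2  bus=[-]  L2: P0=I P1=I P2=M  mem[L2]=9

invalidations = 2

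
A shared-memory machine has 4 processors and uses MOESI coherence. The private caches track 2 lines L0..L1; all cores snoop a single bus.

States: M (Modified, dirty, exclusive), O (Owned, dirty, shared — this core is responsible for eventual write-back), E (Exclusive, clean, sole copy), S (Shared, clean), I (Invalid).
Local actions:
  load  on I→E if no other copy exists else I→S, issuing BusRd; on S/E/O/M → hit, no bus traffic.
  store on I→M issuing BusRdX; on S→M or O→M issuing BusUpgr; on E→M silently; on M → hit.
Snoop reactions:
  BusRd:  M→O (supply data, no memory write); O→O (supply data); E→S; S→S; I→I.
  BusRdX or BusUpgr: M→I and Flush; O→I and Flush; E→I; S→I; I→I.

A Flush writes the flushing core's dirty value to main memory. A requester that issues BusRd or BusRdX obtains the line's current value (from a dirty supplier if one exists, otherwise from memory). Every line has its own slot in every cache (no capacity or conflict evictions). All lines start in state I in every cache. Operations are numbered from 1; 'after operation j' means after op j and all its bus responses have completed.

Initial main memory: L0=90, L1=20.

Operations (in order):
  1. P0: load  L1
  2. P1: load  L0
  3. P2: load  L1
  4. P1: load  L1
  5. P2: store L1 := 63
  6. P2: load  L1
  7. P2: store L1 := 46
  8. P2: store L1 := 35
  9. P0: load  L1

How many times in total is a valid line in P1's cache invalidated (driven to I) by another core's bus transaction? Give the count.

invalidations = 1

  op1 P0: load  L1 → E/I/I/I on L1; bus BusRd; mem=20
  op2 P1: load  L0 → I/E/I/I on L0; bus BusRd; mem=90
  op3 P2: load  L1 → S/I/S/I on L1; bus BusRd; mem=20
  op4 P1: load  L1 → S/S/S/I on L1; bus BusRd; mem=20
  op5 P2: store L1 := 63 → I/I/M/I on L1; bus BusUpgr; mem=20
  op6 P2: load  L1 → I/I/M/I on L1; bus (none); mem=20
  op7 P2: store L1 := 46 → I/I/M/I on L1; bus (none); mem=20
  op8 P2: store L1 := 35 → I/I/M/I on L1; bus (none); mem=20
  op9 P0: load  L1 → S/I/O/I on L1; bus BusRd; mem=20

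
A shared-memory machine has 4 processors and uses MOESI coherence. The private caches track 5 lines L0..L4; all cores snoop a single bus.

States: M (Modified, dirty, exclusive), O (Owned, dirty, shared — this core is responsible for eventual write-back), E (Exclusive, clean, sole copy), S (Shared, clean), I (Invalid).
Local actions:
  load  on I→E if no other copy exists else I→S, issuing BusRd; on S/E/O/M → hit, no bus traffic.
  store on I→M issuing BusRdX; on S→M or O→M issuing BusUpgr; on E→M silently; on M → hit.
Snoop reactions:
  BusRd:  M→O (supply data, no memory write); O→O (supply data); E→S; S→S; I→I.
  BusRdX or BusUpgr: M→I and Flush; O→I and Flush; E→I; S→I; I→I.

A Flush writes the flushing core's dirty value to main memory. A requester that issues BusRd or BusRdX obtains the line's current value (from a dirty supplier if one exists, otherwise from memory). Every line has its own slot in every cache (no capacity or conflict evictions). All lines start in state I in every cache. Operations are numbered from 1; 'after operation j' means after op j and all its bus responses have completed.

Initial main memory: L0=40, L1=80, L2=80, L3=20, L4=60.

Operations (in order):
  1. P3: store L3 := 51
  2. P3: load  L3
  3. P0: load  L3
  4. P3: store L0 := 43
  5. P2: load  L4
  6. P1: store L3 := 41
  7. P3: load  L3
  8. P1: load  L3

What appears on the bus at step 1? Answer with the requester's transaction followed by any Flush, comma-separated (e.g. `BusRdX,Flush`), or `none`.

1. P3: store L3 := 51  bus=[BusRdX]  L3: P0=I P1=I P2=I P3=M  mem[L3]=20
2. P3: load  L3  bus=[-]  L3: P0=I P1=I P2=I P3=M  mem[L3]=20
3. P0: load  L3  bus=[BusRd]  L3: P0=S P1=I P2=I P3=O  mem[L3]=20
4. P3: store L0 := 43  bus=[BusRdX]  L0: P0=I P1=I P2=I P3=M  mem[L0]=40
5. P2: load  L4  bus=[BusRd]  L4: P0=I P1=I P2=E P3=I  mem[L4]=60
6. P1: store L3 := 41  bus=[BusRdX,Flush]  L3: P0=I P1=M P2=I P3=I  mem[L3]=51
7. P3: load  L3  bus=[BusRd]  L3: P0=I P1=O P2=I P3=S  mem[L3]=51
8. P1: load  L3  bus=[-]  L3: P0=I P1=O P2=I P3=S  mem[L3]=51

bus = BusRdX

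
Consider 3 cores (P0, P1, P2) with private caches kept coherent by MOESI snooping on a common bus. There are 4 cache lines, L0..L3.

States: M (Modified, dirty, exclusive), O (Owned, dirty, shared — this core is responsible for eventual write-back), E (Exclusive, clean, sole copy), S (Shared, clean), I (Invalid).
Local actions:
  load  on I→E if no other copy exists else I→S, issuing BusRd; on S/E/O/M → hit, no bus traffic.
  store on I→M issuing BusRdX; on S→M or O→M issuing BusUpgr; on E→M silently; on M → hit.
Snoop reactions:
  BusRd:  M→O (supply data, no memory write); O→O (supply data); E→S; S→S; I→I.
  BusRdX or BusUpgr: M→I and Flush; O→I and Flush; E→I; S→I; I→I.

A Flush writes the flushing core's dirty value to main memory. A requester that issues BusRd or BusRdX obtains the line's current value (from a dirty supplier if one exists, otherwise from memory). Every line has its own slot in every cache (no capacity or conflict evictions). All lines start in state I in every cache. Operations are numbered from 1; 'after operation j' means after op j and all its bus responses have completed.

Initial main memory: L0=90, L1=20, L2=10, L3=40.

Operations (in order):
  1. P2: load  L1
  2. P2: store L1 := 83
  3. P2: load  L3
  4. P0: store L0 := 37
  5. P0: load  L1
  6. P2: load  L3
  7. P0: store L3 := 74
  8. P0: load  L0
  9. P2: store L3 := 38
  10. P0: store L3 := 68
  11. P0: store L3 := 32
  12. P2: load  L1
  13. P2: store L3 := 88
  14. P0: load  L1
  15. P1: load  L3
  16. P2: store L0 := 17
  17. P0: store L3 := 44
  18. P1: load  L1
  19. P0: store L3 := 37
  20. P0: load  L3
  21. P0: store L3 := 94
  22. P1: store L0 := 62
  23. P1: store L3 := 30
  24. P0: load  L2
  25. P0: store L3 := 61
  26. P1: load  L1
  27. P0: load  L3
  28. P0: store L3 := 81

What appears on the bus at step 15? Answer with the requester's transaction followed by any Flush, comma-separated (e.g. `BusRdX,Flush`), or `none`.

step 1: P2: load  L1  ⟶  IIE  (L1)  txn=BusRd  M[L1]=20
step 2: P2: store L1 := 83  ⟶  IIM  (L1)  txn=∅  M[L1]=20
step 3: P2: load  L3  ⟶  IIE  (L3)  txn=BusRd  M[L3]=40
step 4: P0: store L0 := 37  ⟶  MII  (L0)  txn=BusRdX  M[L0]=90
step 5: P0: load  L1  ⟶  SIO  (L1)  txn=BusRd  M[L1]=20
step 6: P2: load  L3  ⟶  IIE  (L3)  txn=∅  M[L3]=40
step 7: P0: store L3 := 74  ⟶  MII  (L3)  txn=BusRdX  M[L3]=40
step 8: P0: load  L0  ⟶  MII  (L0)  txn=∅  M[L0]=90
step 9: P2: store L3 := 38  ⟶  IIM  (L3)  txn=BusRdX+Flush  M[L3]=74
step 10: P0: store L3 := 68  ⟶  MII  (L3)  txn=BusRdX+Flush  M[L3]=38
step 11: P0: store L3 := 32  ⟶  MII  (L3)  txn=∅  M[L3]=38
step 12: P2: load  L1  ⟶  SIO  (L1)  txn=∅  M[L1]=20
step 13: P2: store L3 := 88  ⟶  IIM  (L3)  txn=BusRdX+Flush  M[L3]=32
step 14: P0: load  L1  ⟶  SIO  (L1)  txn=∅  M[L1]=20
step 15: P1: load  L3  ⟶  ISO  (L3)  txn=BusRd  M[L3]=32
step 16: P2: store L0 := 17  ⟶  IIM  (L0)  txn=BusRdX+Flush  M[L0]=37
step 17: P0: store L3 := 44  ⟶  MII  (L3)  txn=BusRdX+Flush  M[L3]=88
step 18: P1: load  L1  ⟶  SSO  (L1)  txn=BusRd  M[L1]=20
step 19: P0: store L3 := 37  ⟶  MII  (L3)  txn=∅  M[L3]=88
step 20: P0: load  L3  ⟶  MII  (L3)  txn=∅  M[L3]=88
step 21: P0: store L3 := 94  ⟶  MII  (L3)  txn=∅  M[L3]=88
step 22: P1: store L0 := 62  ⟶  IMI  (L0)  txn=BusRdX+Flush  M[L0]=17
step 23: P1: store L3 := 30  ⟶  IMI  (L3)  txn=BusRdX+Flush  M[L3]=94
step 24: P0: load  L2  ⟶  EII  (L2)  txn=BusRd  M[L2]=10
step 25: P0: store L3 := 61  ⟶  MII  (L3)  txn=BusRdX+Flush  M[L3]=30
step 26: P1: load  L1  ⟶  SSO  (L1)  txn=∅  M[L1]=20
step 27: P0: load  L3  ⟶  MII  (L3)  txn=∅  M[L3]=30
step 28: P0: store L3 := 81  ⟶  MII  (L3)  txn=∅  M[L3]=30

bus = BusRd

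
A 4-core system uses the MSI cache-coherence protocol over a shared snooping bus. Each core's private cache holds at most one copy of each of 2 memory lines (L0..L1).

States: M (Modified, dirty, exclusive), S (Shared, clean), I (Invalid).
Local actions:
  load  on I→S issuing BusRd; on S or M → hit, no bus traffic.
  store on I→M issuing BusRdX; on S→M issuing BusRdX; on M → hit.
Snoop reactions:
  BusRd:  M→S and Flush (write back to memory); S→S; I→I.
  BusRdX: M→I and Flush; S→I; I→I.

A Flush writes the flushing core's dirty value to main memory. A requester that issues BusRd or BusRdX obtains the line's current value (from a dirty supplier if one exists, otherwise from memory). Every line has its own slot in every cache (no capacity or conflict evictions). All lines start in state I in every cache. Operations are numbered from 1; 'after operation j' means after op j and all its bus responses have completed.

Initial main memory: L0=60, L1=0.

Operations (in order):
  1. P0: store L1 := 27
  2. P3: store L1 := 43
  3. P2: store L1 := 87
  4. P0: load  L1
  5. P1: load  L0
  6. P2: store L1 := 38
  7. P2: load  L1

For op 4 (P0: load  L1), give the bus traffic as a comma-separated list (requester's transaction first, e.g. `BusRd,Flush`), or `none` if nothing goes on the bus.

step 1: P0: store L1 := 27  ⟶  MIII  (L1)  txn=BusRdX  M[L1]=0
step 2: P3: store L1 := 43  ⟶  IIIM  (L1)  txn=BusRdX+Flush  M[L1]=27
step 3: P2: store L1 := 87  ⟶  IIMI  (L1)  txn=BusRdX+Flush  M[L1]=43
step 4: P0: load  L1  ⟶  SISI  (L1)  txn=BusRd+Flush  M[L1]=87
step 5: P1: load  L0  ⟶  ISII  (L0)  txn=BusRd  M[L0]=60
step 6: P2: store L1 := 38  ⟶  IIMI  (L1)  txn=BusRdX  M[L1]=87
step 7: P2: load  L1  ⟶  IIMI  (L1)  txn=∅  M[L1]=87

bus = BusRd,Flush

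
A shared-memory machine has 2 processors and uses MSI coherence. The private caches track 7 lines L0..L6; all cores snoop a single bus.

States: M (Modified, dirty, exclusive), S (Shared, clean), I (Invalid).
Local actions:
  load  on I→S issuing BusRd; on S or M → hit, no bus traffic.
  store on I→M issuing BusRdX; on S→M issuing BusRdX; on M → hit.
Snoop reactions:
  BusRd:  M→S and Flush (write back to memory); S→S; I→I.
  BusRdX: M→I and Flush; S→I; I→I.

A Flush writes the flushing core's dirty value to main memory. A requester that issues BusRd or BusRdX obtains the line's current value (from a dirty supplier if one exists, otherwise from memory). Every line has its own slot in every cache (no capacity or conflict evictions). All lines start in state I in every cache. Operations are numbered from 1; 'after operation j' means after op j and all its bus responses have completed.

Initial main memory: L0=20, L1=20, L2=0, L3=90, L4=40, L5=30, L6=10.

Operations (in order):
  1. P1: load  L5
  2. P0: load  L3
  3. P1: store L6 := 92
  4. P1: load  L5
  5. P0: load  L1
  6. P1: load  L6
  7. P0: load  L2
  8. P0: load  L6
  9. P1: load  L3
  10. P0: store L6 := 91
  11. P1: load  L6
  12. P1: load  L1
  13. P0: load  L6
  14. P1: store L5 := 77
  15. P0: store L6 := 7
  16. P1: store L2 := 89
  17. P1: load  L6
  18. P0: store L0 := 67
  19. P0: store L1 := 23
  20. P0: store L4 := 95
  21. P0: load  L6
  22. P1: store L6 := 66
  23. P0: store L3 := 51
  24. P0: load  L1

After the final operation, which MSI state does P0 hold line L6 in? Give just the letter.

  op1 P1: load  L5 → I/S on L5; bus BusRd; mem=30
  op2 P0: load  L3 → S/I on L3; bus BusRd; mem=90
  op3 P1: store L6 := 92 → I/M on L6; bus BusRdX; mem=10
  op4 P1: load  L5 → I/S on L5; bus (none); mem=30
  op5 P0: load  L1 → S/I on L1; bus BusRd; mem=20
  op6 P1: load  L6 → I/M on L6; bus (none); mem=10
  op7 P0: load  L2 → S/I on L2; bus BusRd; mem=0
  op8 P0: load  L6 → S/S on L6; bus BusRd Flush; mem=92
  op9 P1: load  L3 → S/S on L3; bus BusRd; mem=90
  op10 P0: store L6 := 91 → M/I on L6; bus BusRdX; mem=92
  op11 P1: load  L6 → S/S on L6; bus BusRd Flush; mem=91
  op12 P1: load  L1 → S/S on L1; bus BusRd; mem=20
  op13 P0: load  L6 → S/S on L6; bus (none); mem=91
  op14 P1: store L5 := 77 → I/M on L5; bus BusRdX; mem=30
  op15 P0: store L6 := 7 → M/I on L6; bus BusRdX; mem=91
  op16 P1: store L2 := 89 → I/M on L2; bus BusRdX; mem=0
  op17 P1: load  L6 → S/S on L6; bus BusRd Flush; mem=7
  op18 P0: store L0 := 67 → M/I on L0; bus BusRdX; mem=20
  op19 P0: store L1 := 23 → M/I on L1; bus BusRdX; mem=20
  op20 P0: store L4 := 95 → M/I on L4; bus BusRdX; mem=40
  op21 P0: load  L6 → S/S on L6; bus (none); mem=7
  op22 P1: store L6 := 66 → I/M on L6; bus BusRdX; mem=7
  op23 P0: store L3 := 51 → M/I on L3; bus BusRdX; mem=90
  op24 P0: load  L1 → M/I on L1; bus (none); mem=20

state = I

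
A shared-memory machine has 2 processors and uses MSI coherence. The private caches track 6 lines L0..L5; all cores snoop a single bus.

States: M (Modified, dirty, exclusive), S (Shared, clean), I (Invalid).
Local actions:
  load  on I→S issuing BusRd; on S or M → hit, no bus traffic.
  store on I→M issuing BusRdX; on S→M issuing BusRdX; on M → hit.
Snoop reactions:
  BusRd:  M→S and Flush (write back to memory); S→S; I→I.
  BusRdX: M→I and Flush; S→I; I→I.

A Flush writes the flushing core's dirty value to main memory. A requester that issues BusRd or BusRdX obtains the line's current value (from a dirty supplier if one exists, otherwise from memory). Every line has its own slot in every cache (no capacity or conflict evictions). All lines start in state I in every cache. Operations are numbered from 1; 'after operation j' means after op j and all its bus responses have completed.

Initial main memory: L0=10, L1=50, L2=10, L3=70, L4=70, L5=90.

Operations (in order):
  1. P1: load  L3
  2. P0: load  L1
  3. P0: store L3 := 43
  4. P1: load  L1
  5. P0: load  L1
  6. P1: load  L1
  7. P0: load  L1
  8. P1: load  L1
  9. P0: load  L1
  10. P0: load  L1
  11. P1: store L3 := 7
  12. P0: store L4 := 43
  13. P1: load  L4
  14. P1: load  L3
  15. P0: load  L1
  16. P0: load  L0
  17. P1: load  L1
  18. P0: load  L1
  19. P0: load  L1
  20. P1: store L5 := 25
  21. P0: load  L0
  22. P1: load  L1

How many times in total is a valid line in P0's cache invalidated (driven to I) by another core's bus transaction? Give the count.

  op1 P1: load  L3 → I/S on L3; bus BusRd; mem=70
  op2 P0: load  L1 → S/I on L1; bus BusRd; mem=50
  op3 P0: store L3 := 43 → M/I on L3; bus BusRdX; mem=70
  op4 P1: load  L1 → S/S on L1; bus BusRd; mem=50
  op5 P0: load  L1 → S/S on L1; bus (none); mem=50
  op6 P1: load  L1 → S/S on L1; bus (none); mem=50
  op7 P0: load  L1 → S/S on L1; bus (none); mem=50
  op8 P1: load  L1 → S/S on L1; bus (none); mem=50
  op9 P0: load  L1 → S/S on L1; bus (none); mem=50
  op10 P0: load  L1 → S/S on L1; bus (none); mem=50
  op11 P1: store L3 := 7 → I/M on L3; bus BusRdX Flush; mem=43
  op12 P0: store L4 := 43 → M/I on L4; bus BusRdX; mem=70
  op13 P1: load  L4 → S/S on L4; bus BusRd Flush; mem=43
  op14 P1: load  L3 → I/M on L3; bus (none); mem=43
  op15 P0: load  L1 → S/S on L1; bus (none); mem=50
  op16 P0: load  L0 → S/I on L0; bus BusRd; mem=10
  op17 P1: load  L1 → S/S on L1; bus (none); mem=50
  op18 P0: load  L1 → S/S on L1; bus (none); mem=50
  op19 P0: load  L1 → S/S on L1; bus (none); mem=50
  op20 P1: store L5 := 25 → I/M on L5; bus BusRdX; mem=90
  op21 P0: load  L0 → S/I on L0; bus (none); mem=10
  op22 P1: load  L1 → S/S on L1; bus (none); mem=50

invalidations = 1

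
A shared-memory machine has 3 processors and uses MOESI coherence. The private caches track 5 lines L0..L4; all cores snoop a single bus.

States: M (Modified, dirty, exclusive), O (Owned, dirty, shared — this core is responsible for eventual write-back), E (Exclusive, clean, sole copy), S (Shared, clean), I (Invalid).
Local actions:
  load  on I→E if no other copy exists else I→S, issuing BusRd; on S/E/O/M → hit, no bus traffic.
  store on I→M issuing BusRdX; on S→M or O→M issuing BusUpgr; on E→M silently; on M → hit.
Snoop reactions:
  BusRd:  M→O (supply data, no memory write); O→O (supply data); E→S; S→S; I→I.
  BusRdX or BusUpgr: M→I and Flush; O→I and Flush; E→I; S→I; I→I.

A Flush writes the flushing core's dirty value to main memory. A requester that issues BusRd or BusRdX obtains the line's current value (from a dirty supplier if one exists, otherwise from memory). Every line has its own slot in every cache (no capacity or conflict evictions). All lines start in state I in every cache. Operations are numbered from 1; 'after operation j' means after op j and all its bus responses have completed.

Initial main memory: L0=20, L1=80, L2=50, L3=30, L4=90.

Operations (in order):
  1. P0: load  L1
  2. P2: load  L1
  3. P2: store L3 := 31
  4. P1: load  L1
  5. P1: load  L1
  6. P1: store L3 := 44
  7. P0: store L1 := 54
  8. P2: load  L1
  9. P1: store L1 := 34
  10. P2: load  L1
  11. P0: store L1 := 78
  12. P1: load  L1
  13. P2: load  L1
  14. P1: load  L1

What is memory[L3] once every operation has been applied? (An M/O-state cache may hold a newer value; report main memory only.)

  op1 P0: load  L1 → E/I/I on L1; bus BusRd; mem=80
  op2 P2: load  L1 → S/I/S on L1; bus BusRd; mem=80
  op3 P2: store L3 := 31 → I/I/M on L3; bus BusRdX; mem=30
  op4 P1: load  L1 → S/S/S on L1; bus BusRd; mem=80
  op5 P1: load  L1 → S/S/S on L1; bus (none); mem=80
  op6 P1: store L3 := 44 → I/M/I on L3; bus BusRdX Flush; mem=31
  op7 P0: store L1 := 54 → M/I/I on L1; bus BusUpgr; mem=80
  op8 P2: load  L1 → O/I/S on L1; bus BusRd; mem=80
  op9 P1: store L1 := 34 → I/M/I on L1; bus BusRdX Flush; mem=54
  op10 P2: load  L1 → I/O/S on L1; bus BusRd; mem=54
  op11 P0: store L1 := 78 → M/I/I on L1; bus BusRdX Flush; mem=34
  op12 P1: load  L1 → O/S/I on L1; bus BusRd; mem=34
  op13 P2: load  L1 → O/S/S on L1; bus BusRd; mem=34
  op14 P1: load  L1 → O/S/S on L1; bus (none); mem=34

memory[L3] = 31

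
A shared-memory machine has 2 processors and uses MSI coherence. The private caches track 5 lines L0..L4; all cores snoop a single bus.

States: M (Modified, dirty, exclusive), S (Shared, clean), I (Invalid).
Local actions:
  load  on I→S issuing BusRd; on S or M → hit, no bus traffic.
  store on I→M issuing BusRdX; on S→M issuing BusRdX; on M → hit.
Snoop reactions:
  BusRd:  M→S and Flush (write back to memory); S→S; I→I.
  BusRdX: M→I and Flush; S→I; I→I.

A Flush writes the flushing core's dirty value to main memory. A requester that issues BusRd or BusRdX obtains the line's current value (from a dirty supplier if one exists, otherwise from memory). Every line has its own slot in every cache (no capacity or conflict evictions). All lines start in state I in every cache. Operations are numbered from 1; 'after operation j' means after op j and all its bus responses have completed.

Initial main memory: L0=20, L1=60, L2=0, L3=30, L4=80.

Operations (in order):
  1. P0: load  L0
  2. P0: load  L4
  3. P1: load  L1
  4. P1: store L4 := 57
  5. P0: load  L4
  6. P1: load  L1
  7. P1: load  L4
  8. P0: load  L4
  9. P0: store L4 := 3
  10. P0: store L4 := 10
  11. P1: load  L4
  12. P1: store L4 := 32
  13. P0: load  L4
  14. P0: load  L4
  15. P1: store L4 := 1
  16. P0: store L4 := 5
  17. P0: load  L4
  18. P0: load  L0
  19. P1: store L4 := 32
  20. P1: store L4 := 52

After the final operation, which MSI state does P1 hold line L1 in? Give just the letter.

state = S

  op1 P0: load  L0 → S/I on L0; bus BusRd; mem=20
  op2 P0: load  L4 → S/I on L4; bus BusRd; mem=80
  op3 P1: load  L1 → I/S on L1; bus BusRd; mem=60
  op4 P1: store L4 := 57 → I/M on L4; bus BusRdX; mem=80
  op5 P0: load  L4 → S/S on L4; bus BusRd Flush; mem=57
  op6 P1: load  L1 → I/S on L1; bus (none); mem=60
  op7 P1: load  L4 → S/S on L4; bus (none); mem=57
  op8 P0: load  L4 → S/S on L4; bus (none); mem=57
  op9 P0: store L4 := 3 → M/I on L4; bus BusRdX; mem=57
  op10 P0: store L4 := 10 → M/I on L4; bus (none); mem=57
  op11 P1: load  L4 → S/S on L4; bus BusRd Flush; mem=10
  op12 P1: store L4 := 32 → I/M on L4; bus BusRdX; mem=10
  op13 P0: load  L4 → S/S on L4; bus BusRd Flush; mem=32
  op14 P0: load  L4 → S/S on L4; bus (none); mem=32
  op15 P1: store L4 := 1 → I/M on L4; bus BusRdX; mem=32
  op16 P0: store L4 := 5 → M/I on L4; bus BusRdX Flush; mem=1
  op17 P0: load  L4 → M/I on L4; bus (none); mem=1
  op18 P0: load  L0 → S/I on L0; bus (none); mem=20
  op19 P1: store L4 := 32 → I/M on L4; bus BusRdX Flush; mem=5
  op20 P1: store L4 := 52 → I/M on L4; bus (none); mem=5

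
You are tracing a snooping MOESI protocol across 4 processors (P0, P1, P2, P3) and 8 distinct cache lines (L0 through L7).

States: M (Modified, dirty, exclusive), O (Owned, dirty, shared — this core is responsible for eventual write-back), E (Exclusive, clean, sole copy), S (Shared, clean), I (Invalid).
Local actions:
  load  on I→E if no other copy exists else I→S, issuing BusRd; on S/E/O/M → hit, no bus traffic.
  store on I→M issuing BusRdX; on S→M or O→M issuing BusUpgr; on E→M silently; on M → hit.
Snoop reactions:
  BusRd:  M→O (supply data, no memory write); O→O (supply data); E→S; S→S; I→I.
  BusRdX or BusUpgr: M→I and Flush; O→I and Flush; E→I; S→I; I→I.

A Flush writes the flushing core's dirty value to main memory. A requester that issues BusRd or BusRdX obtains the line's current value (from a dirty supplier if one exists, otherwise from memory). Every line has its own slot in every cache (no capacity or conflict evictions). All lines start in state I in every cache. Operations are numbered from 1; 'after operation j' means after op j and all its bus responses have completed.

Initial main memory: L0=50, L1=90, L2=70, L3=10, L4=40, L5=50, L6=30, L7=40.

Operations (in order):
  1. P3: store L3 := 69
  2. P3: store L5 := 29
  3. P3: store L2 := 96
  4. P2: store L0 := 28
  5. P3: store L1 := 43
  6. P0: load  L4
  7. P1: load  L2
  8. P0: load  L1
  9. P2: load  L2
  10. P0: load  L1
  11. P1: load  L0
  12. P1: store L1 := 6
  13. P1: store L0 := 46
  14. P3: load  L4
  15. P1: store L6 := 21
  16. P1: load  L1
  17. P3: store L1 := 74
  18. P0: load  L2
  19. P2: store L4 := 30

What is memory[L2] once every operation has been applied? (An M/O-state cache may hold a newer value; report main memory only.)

memory[L2] = 70

step 1: P3: store L3 := 69  ⟶  IIIM  (L3)  txn=BusRdX  M[L3]=10
step 2: P3: store L5 := 29  ⟶  IIIM  (L5)  txn=BusRdX  M[L5]=50
step 3: P3: store L2 := 96  ⟶  IIIM  (L2)  txn=BusRdX  M[L2]=70
step 4: P2: store L0 := 28  ⟶  IIMI  (L0)  txn=BusRdX  M[L0]=50
step 5: P3: store L1 := 43  ⟶  IIIM  (L1)  txn=BusRdX  M[L1]=90
step 6: P0: load  L4  ⟶  EIII  (L4)  txn=BusRd  M[L4]=40
step 7: P1: load  L2  ⟶  ISIO  (L2)  txn=BusRd  M[L2]=70
step 8: P0: load  L1  ⟶  SIIO  (L1)  txn=BusRd  M[L1]=90
step 9: P2: load  L2  ⟶  ISSO  (L2)  txn=BusRd  M[L2]=70
step 10: P0: load  L1  ⟶  SIIO  (L1)  txn=∅  M[L1]=90
step 11: P1: load  L0  ⟶  ISOI  (L0)  txn=BusRd  M[L0]=50
step 12: P1: store L1 := 6  ⟶  IMII  (L1)  txn=BusRdX+Flush  M[L1]=43
step 13: P1: store L0 := 46  ⟶  IMII  (L0)  txn=BusUpgr+Flush  M[L0]=28
step 14: P3: load  L4  ⟶  SIIS  (L4)  txn=BusRd  M[L4]=40
step 15: P1: store L6 := 21  ⟶  IMII  (L6)  txn=BusRdX  M[L6]=30
step 16: P1: load  L1  ⟶  IMII  (L1)  txn=∅  M[L1]=43
step 17: P3: store L1 := 74  ⟶  IIIM  (L1)  txn=BusRdX+Flush  M[L1]=6
step 18: P0: load  L2  ⟶  SSSO  (L2)  txn=BusRd  M[L2]=70
step 19: P2: store L4 := 30  ⟶  IIMI  (L4)  txn=BusRdX  M[L4]=40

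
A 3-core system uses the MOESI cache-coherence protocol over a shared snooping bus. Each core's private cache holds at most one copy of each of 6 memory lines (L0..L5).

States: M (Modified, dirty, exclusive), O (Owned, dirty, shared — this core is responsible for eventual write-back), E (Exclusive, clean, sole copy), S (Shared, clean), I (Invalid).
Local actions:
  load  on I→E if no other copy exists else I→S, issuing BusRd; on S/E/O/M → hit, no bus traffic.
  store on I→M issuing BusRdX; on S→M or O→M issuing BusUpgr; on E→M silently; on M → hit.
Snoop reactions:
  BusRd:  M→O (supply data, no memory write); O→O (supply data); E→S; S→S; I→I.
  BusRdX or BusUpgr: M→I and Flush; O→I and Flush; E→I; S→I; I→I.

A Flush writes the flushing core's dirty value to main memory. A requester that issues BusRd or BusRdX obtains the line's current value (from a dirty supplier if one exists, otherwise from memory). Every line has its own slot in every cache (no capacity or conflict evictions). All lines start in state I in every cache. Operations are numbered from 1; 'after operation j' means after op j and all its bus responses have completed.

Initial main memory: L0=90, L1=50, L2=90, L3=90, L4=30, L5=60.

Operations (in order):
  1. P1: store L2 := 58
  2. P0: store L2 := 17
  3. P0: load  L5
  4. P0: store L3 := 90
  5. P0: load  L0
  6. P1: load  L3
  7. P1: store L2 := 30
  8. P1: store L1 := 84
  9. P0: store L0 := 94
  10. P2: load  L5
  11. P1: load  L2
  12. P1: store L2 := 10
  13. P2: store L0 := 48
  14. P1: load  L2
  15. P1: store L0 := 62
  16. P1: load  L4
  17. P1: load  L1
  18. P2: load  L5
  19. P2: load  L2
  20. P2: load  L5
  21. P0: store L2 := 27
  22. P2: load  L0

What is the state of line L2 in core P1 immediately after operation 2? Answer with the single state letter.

state = I

  op1 P1: store L2 := 58 → I/M/I on L2; bus BusRdX; mem=90
  op2 P0: store L2 := 17 → M/I/I on L2; bus BusRdX Flush; mem=58
  op3 P0: load  L5 → E/I/I on L5; bus BusRd; mem=60
  op4 P0: store L3 := 90 → M/I/I on L3; bus BusRdX; mem=90
  op5 P0: load  L0 → E/I/I on L0; bus BusRd; mem=90
  op6 P1: load  L3 → O/S/I on L3; bus BusRd; mem=90
  op7 P1: store L2 := 30 → I/M/I on L2; bus BusRdX Flush; mem=17
  op8 P1: store L1 := 84 → I/M/I on L1; bus BusRdX; mem=50
  op9 P0: store L0 := 94 → M/I/I on L0; bus (none); mem=90
  op10 P2: load  L5 → S/I/S on L5; bus BusRd; mem=60
  op11 P1: load  L2 → I/M/I on L2; bus (none); mem=17
  op12 P1: store L2 := 10 → I/M/I on L2; bus (none); mem=17
  op13 P2: store L0 := 48 → I/I/M on L0; bus BusRdX Flush; mem=94
  op14 P1: load  L2 → I/M/I on L2; bus (none); mem=17
  op15 P1: store L0 := 62 → I/M/I on L0; bus BusRdX Flush; mem=48
  op16 P1: load  L4 → I/E/I on L4; bus BusRd; mem=30
  op17 P1: load  L1 → I/M/I on L1; bus (none); mem=50
  op18 P2: load  L5 → S/I/S on L5; bus (none); mem=60
  op19 P2: load  L2 → I/O/S on L2; bus BusRd; mem=17
  op20 P2: load  L5 → S/I/S on L5; bus (none); mem=60
  op21 P0: store L2 := 27 → M/I/I on L2; bus BusRdX Flush; mem=10
  op22 P2: load  L0 → I/O/S on L0; bus BusRd; mem=48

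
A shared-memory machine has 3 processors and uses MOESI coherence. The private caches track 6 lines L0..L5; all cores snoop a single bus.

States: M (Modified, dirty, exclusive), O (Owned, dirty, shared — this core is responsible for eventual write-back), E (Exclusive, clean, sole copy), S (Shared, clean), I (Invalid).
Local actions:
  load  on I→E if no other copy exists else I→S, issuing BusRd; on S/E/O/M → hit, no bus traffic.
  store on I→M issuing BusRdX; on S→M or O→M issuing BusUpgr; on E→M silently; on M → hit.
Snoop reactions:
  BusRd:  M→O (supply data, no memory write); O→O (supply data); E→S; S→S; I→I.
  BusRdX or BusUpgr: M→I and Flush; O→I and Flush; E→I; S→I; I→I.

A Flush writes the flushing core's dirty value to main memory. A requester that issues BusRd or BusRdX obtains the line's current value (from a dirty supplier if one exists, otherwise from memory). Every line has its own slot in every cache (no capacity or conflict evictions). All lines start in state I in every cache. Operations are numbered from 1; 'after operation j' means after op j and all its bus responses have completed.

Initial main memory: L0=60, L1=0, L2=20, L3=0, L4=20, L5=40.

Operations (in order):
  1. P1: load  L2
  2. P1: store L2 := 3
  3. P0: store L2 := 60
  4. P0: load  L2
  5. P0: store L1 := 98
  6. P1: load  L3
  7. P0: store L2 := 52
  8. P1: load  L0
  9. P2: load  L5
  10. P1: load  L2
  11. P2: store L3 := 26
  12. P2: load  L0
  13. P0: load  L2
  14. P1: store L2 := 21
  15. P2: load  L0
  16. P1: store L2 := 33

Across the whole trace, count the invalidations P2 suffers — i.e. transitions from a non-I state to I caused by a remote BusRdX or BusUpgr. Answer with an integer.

invalidations = 0

[1] P1: load  L2 | P0:I, P1:E(20), P2:I | bus: BusRd
[2] P1: store L2 := 3 | P0:I, P1:M(3), P2:I | bus: none
[3] P0: store L2 := 60 | P0:M(60), P1:I, P2:I | bus: BusRdX,Flush
[4] P0: load  L2 | P0:M(60), P1:I, P2:I | bus: none
[5] P0: store L1 := 98 | P0:M(98), P1:I, P2:I | bus: BusRdX
[6] P1: load  L3 | P0:I, P1:E(0), P2:I | bus: BusRd
[7] P0: store L2 := 52 | P0:M(52), P1:I, P2:I | bus: none
[8] P1: load  L0 | P0:I, P1:E(60), P2:I | bus: BusRd
[9] P2: load  L5 | P0:I, P1:I, P2:E(40) | bus: BusRd
[10] P1: load  L2 | P0:O(52), P1:S(52), P2:I | bus: BusRd
[11] P2: store L3 := 26 | P0:I, P1:I, P2:M(26) | bus: BusRdX
[12] P2: load  L0 | P0:I, P1:S(60), P2:S(60) | bus: BusRd
[13] P0: load  L2 | P0:O(52), P1:S(52), P2:I | bus: none
[14] P1: store L2 := 21 | P0:I, P1:M(21), P2:I | bus: BusUpgr,Flush
[15] P2: load  L0 | P0:I, P1:S(60), P2:S(60) | bus: none
[16] P1: store L2 := 33 | P0:I, P1:M(33), P2:I | bus: none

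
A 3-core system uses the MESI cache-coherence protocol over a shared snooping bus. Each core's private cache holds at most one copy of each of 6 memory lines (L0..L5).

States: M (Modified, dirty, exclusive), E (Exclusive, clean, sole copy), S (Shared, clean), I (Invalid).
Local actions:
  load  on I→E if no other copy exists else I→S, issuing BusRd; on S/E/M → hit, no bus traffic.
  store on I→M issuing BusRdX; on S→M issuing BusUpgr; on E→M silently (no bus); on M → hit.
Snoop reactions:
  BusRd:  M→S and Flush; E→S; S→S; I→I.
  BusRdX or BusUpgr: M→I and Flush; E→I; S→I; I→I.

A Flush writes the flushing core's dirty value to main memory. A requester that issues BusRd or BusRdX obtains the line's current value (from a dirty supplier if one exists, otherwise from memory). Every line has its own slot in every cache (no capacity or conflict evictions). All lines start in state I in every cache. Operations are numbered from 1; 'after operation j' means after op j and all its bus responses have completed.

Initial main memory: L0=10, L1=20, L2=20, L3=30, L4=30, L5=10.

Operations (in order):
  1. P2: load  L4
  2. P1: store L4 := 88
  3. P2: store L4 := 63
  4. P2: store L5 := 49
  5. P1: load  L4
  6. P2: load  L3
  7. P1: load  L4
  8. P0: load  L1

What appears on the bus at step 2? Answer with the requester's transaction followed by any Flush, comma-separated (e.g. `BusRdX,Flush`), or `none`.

bus = BusRdX

[1] P2: load  L4 | P0:I, P1:I, P2:E(30) | bus: BusRd
[2] P1: store L4 := 88 | P0:I, P1:M(88), P2:I | bus: BusRdX
[3] P2: store L4 := 63 | P0:I, P1:I, P2:M(63) | bus: BusRdX,Flush
[4] P2: store L5 := 49 | P0:I, P1:I, P2:M(49) | bus: BusRdX
[5] P1: load  L4 | P0:I, P1:S(63), P2:S(63) | bus: BusRd,Flush
[6] P2: load  L3 | P0:I, P1:I, P2:E(30) | bus: BusRd
[7] P1: load  L4 | P0:I, P1:S(63), P2:S(63) | bus: none
[8] P0: load  L1 | P0:E(20), P1:I, P2:I | bus: BusRd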